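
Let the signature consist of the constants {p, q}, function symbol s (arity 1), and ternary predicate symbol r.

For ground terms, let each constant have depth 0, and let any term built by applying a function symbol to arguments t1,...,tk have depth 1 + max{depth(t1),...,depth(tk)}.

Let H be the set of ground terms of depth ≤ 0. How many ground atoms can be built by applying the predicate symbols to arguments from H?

First count ground terms of depth ≤ 0.
Count level by level. With function symbols s/1, the terms of depth ≤ k are the 2 constants together with each function applied to depth-≤(k−1) tuples, so N_k = 2 + N_{k-1}.
N_0 = 2
Explicitly: p, q.
So |H| = 2.
Ground atoms are formed by filling each argument slot of a predicate with a term from H, so an r-ary predicate gives |H|^r atoms:
  r: 2^3 = 8
Total ground atoms: 8.

8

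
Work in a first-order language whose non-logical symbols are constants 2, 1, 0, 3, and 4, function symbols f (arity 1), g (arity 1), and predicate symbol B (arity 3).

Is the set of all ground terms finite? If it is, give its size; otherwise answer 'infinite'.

infinite

The signature has at least one function symbol (f, arity 1) and at least one constant (2).
Iterating f gives infinitely many distinct ground terms: 2, f(2), f(f(2)), ...
So the Herbrand universe is infinite.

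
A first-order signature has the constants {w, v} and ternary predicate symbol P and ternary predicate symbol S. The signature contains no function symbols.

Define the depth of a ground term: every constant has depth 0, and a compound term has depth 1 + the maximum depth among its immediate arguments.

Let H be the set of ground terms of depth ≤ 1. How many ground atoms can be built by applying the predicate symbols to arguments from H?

First count ground terms of depth ≤ 1.
With no function symbols every ground term is a constant, so there are exactly 2 ground terms at every depth bound.
N_0 = 2
N_1 = 2
So |H| = 2.
Ground atoms are formed by filling each argument slot of a predicate with a term from H, so an r-ary predicate gives |H|^r atoms:
  P: 2^3 = 8;  S: 2^3 = 8
Total ground atoms: 8 + 8 = 16.

16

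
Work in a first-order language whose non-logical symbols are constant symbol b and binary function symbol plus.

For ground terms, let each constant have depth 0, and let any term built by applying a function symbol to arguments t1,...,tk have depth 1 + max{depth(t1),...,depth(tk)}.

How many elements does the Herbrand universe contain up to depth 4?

677

Let N_k = |{terms of depth ≤ k}|. Then N_0 = 1 and N_k = 1 + N_{k-1}^2 for k ≥ 1 (one summand per function symbol, arity giving the exponent).
N_0 = 1
N_1 = 1 + 1^2 = 2
N_2 = 1 + 2^2 = 5
N_3 = 1 + 5^2 = 26
N_4 = 1 + 26^2 = 677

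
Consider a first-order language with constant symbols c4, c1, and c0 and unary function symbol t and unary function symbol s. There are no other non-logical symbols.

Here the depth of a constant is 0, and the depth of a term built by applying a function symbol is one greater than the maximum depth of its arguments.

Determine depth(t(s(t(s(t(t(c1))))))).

6

depth(t(c1)) = 1 + depth(c1) = 1 + 0 = 1
depth(t(t(c1))) = 1 + depth(t(c1)) = 1 + 1 = 2
depth(s(t(t(c1)))) = 1 + depth(t(t(c1))) = 1 + 2 = 3
depth(t(s(t(t(c1))))) = 1 + depth(s(t(t(c1)))) = 1 + 3 = 4
depth(s(t(s(t(t(c1)))))) = 1 + depth(t(s(t(t(c1))))) = 1 + 4 = 5
depth(t(s(t(s(t(t(c1))))))) = 1 + depth(s(t(s(t(t(c1)))))) = 1 + 5 = 6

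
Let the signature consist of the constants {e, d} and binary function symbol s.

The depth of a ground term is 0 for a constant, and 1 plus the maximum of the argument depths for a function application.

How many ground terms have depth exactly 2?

Count level by level. With function symbols s/2, the terms of depth ≤ k are the 2 constants together with each function applied to depth-≤(k−1) tuples, so N_k = 2 + N_{k-1}^2.
N_0 = 2
N_1 = 2 + 2^2 = 6
N_2 = 2 + 6^2 = 38
Terms of depth exactly 2: N_2 − N_1 = 38 − 6 = 32.

32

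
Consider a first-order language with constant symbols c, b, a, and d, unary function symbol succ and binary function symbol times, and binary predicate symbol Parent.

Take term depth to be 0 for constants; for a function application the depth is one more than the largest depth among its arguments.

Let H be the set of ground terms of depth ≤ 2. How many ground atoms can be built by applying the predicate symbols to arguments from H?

364816

First count ground terms of depth ≤ 2.
Count level by level. With function symbols succ/1, times/2, the terms of depth ≤ k are the 4 constants together with each function applied to depth-≤(k−1) tuples, so N_k = 4 + N_{k-1} + N_{k-1}^2.
N_0 = 4
N_1 = 4 + 4 + 4^2 = 24
N_2 = 4 + 24 + 24^2 = 604
So |H| = 604.
Each predicate of arity r yields |H|^r ground atoms (one per choice of an r-tuple from H):
  Parent: 604^2 = 364816
Total ground atoms: 364816.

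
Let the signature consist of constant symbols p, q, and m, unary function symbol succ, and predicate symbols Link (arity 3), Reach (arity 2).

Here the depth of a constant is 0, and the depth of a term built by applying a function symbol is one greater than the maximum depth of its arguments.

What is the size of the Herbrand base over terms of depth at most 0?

First count ground terms of depth ≤ 0.
Write N_k for the number of ground terms of depth ≤ k. A term of depth ≤ k is either a constant or a function symbol applied to arguments of depth ≤ k−1, so N_k = 3 + N_{k-1}.
N_0 = 3
So |H| = 3.
A ground atom is a predicate applied to a tuple of terms from H, so the count is the sum over predicates of |H|^arity:
  Link: 3^3 = 27;  Reach: 3^2 = 9
Total ground atoms: 27 + 9 = 36.

36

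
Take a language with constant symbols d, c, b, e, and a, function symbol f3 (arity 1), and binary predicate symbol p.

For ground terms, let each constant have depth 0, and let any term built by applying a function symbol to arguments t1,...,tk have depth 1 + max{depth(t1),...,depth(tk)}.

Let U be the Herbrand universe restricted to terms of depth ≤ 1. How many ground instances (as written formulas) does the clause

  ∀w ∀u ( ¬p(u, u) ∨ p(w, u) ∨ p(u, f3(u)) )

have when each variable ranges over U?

Ground terms of depth ≤ 1:
  Let N_k count ground terms of depth at most k. Each non-constant term of depth ≤ k is some function symbol applied to depth-≤(k−1) arguments, giving N_k = 5 + N_{k-1}.
  N_0 = 5
  N_1 = 5 + 5 = 10
So there are 10 ground terms available for substitution.
There are 2 variables to instantiate (w, u), each occurring in at least one literal, so different choices give different ground instances.
Number of ground instances = 10^2 = 100.

100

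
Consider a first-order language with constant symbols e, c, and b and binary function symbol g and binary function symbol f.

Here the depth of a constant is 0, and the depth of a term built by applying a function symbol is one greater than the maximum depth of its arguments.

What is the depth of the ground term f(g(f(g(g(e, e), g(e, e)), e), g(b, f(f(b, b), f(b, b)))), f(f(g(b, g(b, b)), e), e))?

depth(g(e, e)) = 1 + max(0, 0) = 1
depth(g(g(e, e), g(e, e))) = 1 + max(1, 1) = 2
depth(f(g(g(e, e), g(e, e)), e)) = 1 + max(2, 0) = 3
depth(f(b, b)) = 1 + max(0, 0) = 1
depth(f(f(b, b), f(b, b))) = 1 + max(1, 1) = 2
depth(g(b, f(f(b, b), f(b, b)))) = 1 + max(0, 2) = 3
depth(g(f(g(g(e, e), g(e, e)), e), g(b, f(f(b, b), f(b, b))))) = 1 + max(3, 3) = 4
depth(g(b, b)) = 1 + max(0, 0) = 1
depth(g(b, g(b, b))) = 1 + max(0, 1) = 2
depth(f(g(b, g(b, b)), e)) = 1 + max(2, 0) = 3
depth(f(f(g(b, g(b, b)), e), e)) = 1 + max(3, 0) = 4
depth(f(g(f(g(g(e, e), g(e, e)), e), g(b, f(f(b, b), f(b, b)))), f(f(g(b, g(b, b)), e), e))) = 1 + max(4, 4) = 5

5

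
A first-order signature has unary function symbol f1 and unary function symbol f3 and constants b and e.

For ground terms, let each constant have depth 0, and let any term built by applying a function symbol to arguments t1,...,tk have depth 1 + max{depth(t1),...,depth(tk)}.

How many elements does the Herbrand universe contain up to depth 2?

14

Write N_k for the number of ground terms of depth ≤ k. A term of depth ≤ k is either a constant or a function symbol applied to arguments of depth ≤ k−1, so N_k = 2 + N_{k-1} + N_{k-1}.
N_0 = 2
N_1 = 2 + 2 + 2 = 6
N_2 = 2 + 6 + 6 = 14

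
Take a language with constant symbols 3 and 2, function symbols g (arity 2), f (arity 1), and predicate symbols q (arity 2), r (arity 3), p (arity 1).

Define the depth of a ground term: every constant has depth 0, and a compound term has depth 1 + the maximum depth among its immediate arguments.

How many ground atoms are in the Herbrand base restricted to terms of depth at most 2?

410774

First count ground terms of depth ≤ 2.
Write N_k for the number of ground terms of depth ≤ k. A term of depth ≤ k is either a constant or a function symbol applied to arguments of depth ≤ k−1, so N_k = 2 + N_{k-1}^2 + N_{k-1}.
N_0 = 2
N_1 = 2 + 2^2 + 2 = 8
N_2 = 2 + 8^2 + 8 = 74
So |H| = 74.
Ground atoms are formed by filling each argument slot of a predicate with a term from H, so an r-ary predicate gives |H|^r atoms:
  q: 74^2 = 5476;  r: 74^3 = 405224;  p: 74
Total ground atoms: 5476 + 405224 + 74 = 410774.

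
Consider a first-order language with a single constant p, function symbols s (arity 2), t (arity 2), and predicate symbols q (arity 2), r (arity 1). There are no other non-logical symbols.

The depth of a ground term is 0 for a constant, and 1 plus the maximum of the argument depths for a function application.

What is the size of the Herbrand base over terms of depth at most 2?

First count ground terms of depth ≤ 2.
Write N_k for the number of ground terms of depth ≤ k. A term of depth ≤ k is either a constant or a function symbol applied to arguments of depth ≤ k−1, so N_k = 1 + N_{k-1}^2 + N_{k-1}^2.
N_0 = 1
N_1 = 1 + 1^2 + 1^2 = 3
N_2 = 1 + 3^2 + 3^2 = 19
So |H| = 19.
For each predicate symbol, the number of ground atoms is |H| raised to its arity; summing:
  q: 19^2 = 361;  r: 19
Total ground atoms: 361 + 19 = 380.

380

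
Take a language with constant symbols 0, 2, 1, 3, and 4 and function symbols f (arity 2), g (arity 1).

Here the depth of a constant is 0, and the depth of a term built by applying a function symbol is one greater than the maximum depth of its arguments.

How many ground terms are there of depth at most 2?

Let N_k count ground terms of depth at most k. Each non-constant term of depth ≤ k is some function symbol applied to depth-≤(k−1) arguments, giving N_k = 5 + N_{k-1}^2 + N_{k-1}.
N_0 = 5
N_1 = 5 + 5^2 + 5 = 35
N_2 = 5 + 35^2 + 35 = 1265

1265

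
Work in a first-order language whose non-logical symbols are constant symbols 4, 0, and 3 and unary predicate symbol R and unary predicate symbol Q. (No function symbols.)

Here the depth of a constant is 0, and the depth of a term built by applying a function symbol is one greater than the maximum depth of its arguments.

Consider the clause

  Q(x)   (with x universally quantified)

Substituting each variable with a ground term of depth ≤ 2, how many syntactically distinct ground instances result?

Ground terms of depth ≤ 2:
  With no function symbols every ground term is a constant, so there are exactly 3 ground terms at every depth bound.
  N_0 = 3
  N_1 = 3
  N_2 = 3
  Explicitly: 4, 0, 3.
So there are 3 ground terms available for substitution.
There is 1 variable to instantiate (x),  occurring in at least one literal, so different choices give different ground instances.
Number of ground instances = 3.

3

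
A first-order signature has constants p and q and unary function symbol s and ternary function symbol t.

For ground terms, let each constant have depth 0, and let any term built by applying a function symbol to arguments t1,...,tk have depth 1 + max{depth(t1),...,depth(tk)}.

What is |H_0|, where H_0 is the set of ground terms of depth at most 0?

Let N_k count ground terms of depth at most k. Each non-constant term of depth ≤ k is some function symbol applied to depth-≤(k−1) arguments, giving N_k = 2 + N_{k-1} + N_{k-1}^3.
N_0 = 2
Explicitly: p, q.

2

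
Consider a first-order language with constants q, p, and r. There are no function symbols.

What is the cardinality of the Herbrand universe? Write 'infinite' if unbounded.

There are no function symbols, so every ground term is one of the 3 constants.
The Herbrand universe is {q, p, r}, which is finite with 3 elements.

3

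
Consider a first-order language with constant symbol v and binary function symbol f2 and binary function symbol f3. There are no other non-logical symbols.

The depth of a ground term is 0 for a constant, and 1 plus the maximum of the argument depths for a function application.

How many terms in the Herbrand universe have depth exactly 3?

704

Write N_k for the number of ground terms of depth ≤ k. A term of depth ≤ k is either a constant or a function symbol applied to arguments of depth ≤ k−1, so N_k = 1 + N_{k-1}^2 + N_{k-1}^2.
N_0 = 1
N_1 = 1 + 1^2 + 1^2 = 3
N_2 = 1 + 3^2 + 3^2 = 19
N_3 = 1 + 19^2 + 19^2 = 723
Terms of depth exactly 3: N_3 − N_2 = 723 − 19 = 704.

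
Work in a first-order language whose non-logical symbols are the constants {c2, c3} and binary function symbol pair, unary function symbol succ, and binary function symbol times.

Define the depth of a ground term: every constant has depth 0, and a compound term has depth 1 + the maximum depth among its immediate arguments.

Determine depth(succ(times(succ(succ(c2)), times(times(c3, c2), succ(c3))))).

depth(succ(c2)) = 1 + depth(c2) = 1 + 0 = 1
depth(succ(succ(c2))) = 1 + depth(succ(c2)) = 1 + 1 = 2
depth(times(c3, c2)) = 1 + max(0, 0) = 1
depth(succ(c3)) = 1 + depth(c3) = 1 + 0 = 1
depth(times(times(c3, c2), succ(c3))) = 1 + max(1, 1) = 2
depth(times(succ(succ(c2)), times(times(c3, c2), succ(c3)))) = 1 + max(2, 2) = 3
depth(succ(times(succ(succ(c2)), times(times(c3, c2), succ(c3))))) = 1 + depth(times(succ(succ(c2)), times(times(c3, c2), succ(c3)))) = 1 + 3 = 4

4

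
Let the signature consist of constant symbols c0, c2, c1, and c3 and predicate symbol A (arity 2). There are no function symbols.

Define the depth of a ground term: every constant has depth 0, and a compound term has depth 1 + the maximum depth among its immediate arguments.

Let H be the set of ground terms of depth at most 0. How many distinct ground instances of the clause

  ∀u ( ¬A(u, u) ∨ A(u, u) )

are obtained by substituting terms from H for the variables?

Ground terms of depth ≤ 0:
  With no function symbols every ground term is a constant, so there are exactly 4 ground terms at every depth bound.
  N_0 = 4
  Explicitly: c0, c2, c1, c3.
So there are 4 ground terms available for substitution.
There is 1 variable to instantiate (u),  occurring in at least one literal, so different choices give different ground instances.
Number of ground instances = 4.

4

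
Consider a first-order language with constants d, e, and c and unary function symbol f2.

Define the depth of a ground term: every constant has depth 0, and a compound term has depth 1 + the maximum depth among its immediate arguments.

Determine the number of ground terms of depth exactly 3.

3

Let N_k = |{terms of depth ≤ k}|. Then N_0 = 3 and N_k = 3 + N_{k-1} for k ≥ 1 (one summand per function symbol, arity giving the exponent).
N_0 = 3
N_1 = 3 + 3 = 6
N_2 = 3 + 6 = 9
N_3 = 3 + 9 = 12
Terms of depth exactly 3: N_3 − N_2 = 12 − 9 = 3.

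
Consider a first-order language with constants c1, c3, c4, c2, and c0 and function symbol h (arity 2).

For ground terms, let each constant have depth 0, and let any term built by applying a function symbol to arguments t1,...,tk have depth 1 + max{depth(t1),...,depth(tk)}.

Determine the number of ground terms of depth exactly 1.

Let N_k = |{terms of depth ≤ k}|. Then N_0 = 5 and N_k = 5 + N_{k-1}^2 for k ≥ 1 (one summand per function symbol, arity giving the exponent).
N_0 = 5
N_1 = 5 + 5^2 = 30
Terms of depth exactly 1: N_1 − N_0 = 30 − 5 = 25.

25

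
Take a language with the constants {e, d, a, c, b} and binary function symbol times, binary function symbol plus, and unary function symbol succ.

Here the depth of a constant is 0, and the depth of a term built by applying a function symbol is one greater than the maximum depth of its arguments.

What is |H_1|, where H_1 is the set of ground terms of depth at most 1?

60

Let N_k count ground terms of depth at most k. Each non-constant term of depth ≤ k is some function symbol applied to depth-≤(k−1) arguments, giving N_k = 5 + N_{k-1}^2 + N_{k-1}^2 + N_{k-1}.
N_0 = 5
N_1 = 5 + 5^2 + 5^2 + 5 = 60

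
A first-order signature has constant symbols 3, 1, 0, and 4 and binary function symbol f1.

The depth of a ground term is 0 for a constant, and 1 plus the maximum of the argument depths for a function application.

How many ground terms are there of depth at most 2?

404

Write N_k for the number of ground terms of depth ≤ k. A term of depth ≤ k is either a constant or a function symbol applied to arguments of depth ≤ k−1, so N_k = 4 + N_{k-1}^2.
N_0 = 4
N_1 = 4 + 4^2 = 20
N_2 = 4 + 20^2 = 404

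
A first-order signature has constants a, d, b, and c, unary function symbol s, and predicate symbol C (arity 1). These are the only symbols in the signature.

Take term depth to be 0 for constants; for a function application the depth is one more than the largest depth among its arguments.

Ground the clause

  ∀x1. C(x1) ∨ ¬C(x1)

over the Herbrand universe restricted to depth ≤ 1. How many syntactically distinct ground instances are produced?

8

Ground terms of depth ≤ 1:
  If N_k denotes the number of depth-≤k ground terms, the 4 constants give N_0 = 4, and each function symbol of arity r contributes N_{k-1}^r new terms at level k: N_k = 4 + N_{k-1}.
  N_0 = 4
  N_1 = 4 + 4 = 8
  Explicitly: a, d, b, c, s(a), s(d), s(b), s(c).
So there are 8 ground terms available for substitution.
The variable x1 ranges independently over the available ground terms, and distinct assignments produce distinct instances.
Number of ground instances = 8.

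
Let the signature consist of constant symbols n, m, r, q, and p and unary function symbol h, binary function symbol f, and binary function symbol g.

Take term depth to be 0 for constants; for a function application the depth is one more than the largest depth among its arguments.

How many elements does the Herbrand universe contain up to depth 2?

7265

If N_k denotes the number of depth-≤k ground terms, the 5 constants give N_0 = 5, and each function symbol of arity r contributes N_{k-1}^r new terms at level k: N_k = 5 + N_{k-1} + N_{k-1}^2 + N_{k-1}^2.
N_0 = 5
N_1 = 5 + 5 + 5^2 + 5^2 = 60
N_2 = 5 + 60 + 60^2 + 60^2 = 7265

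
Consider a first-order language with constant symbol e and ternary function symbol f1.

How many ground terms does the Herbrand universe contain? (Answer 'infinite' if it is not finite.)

infinite

The signature has at least one function symbol (f1, arity 3) and at least one constant (e).
Iterating f1 gives infinitely many distinct ground terms: e, f1(e, e, e), f1(f1(e, e, e), f1(e, e, e), f1(e, e, e)), ...
So the Herbrand universe is infinite.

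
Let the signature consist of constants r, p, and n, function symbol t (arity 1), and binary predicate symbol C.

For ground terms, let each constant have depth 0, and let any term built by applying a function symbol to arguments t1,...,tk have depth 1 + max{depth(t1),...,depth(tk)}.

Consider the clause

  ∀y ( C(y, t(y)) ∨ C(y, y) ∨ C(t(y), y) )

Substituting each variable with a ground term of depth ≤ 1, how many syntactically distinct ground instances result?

Ground terms of depth ≤ 1:
  Let N_k = |{terms of depth ≤ k}|. Then N_0 = 3 and N_k = 3 + N_{k-1} for k ≥ 1 (one summand per function symbol, arity giving the exponent).
  N_0 = 3
  N_1 = 3 + 3 = 6
  Explicitly: r, p, n, t(r), t(p), t(n).
So there are 6 ground terms available for substitution.
The body mentions the single quantified variable y; since ground terms form a free algebra, no two substitutions collapse to the same formula.
Number of ground instances = 6.

6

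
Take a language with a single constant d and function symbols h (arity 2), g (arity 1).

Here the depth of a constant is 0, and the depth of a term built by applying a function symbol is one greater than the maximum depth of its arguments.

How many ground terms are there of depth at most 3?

183

Write N_k for the number of ground terms of depth ≤ k. A term of depth ≤ k is either a constant or a function symbol applied to arguments of depth ≤ k−1, so N_k = 1 + N_{k-1}^2 + N_{k-1}.
N_0 = 1
N_1 = 1 + 1^2 + 1 = 3
N_2 = 1 + 3^2 + 3 = 13
N_3 = 1 + 13^2 + 13 = 183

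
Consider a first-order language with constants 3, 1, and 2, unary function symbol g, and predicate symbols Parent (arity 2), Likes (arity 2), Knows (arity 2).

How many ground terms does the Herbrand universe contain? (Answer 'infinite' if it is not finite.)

infinite

The signature has at least one function symbol (g, arity 1) and at least one constant (3).
Iterating g gives infinitely many distinct ground terms: 3, g(3), g(g(3)), ...
So the Herbrand universe is infinite.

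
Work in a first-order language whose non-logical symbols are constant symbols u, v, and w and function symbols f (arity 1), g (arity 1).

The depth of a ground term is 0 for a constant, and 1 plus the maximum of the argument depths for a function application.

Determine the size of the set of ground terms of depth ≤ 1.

9

Let N_k = |{terms of depth ≤ k}|. Then N_0 = 3 and N_k = 3 + N_{k-1} + N_{k-1} for k ≥ 1 (one summand per function symbol, arity giving the exponent).
N_0 = 3
N_1 = 3 + 3 + 3 = 9
Explicitly: u, v, w, f(u), f(v), f(w), g(u), g(v), g(w).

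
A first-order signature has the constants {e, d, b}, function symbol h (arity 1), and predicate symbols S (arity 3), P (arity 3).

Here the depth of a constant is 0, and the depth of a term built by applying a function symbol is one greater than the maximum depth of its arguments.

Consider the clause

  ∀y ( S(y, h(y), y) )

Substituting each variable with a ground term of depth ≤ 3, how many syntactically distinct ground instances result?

Ground terms of depth ≤ 3:
  Let N_k count ground terms of depth at most k. Each non-constant term of depth ≤ k is some function symbol applied to depth-≤(k−1) arguments, giving N_k = 3 + N_{k-1}.
  N_0 = 3
  N_1 = 3 + 3 = 6
  N_2 = 3 + 6 = 9
  N_3 = 3 + 9 = 12
  Explicitly: e, d, b, h(e), h(d), h(b), h(h(e)), h(h(d)), h(h(b)), h(h(h(e))), h(h(h(d))), h(h(h(b))).
So there are 12 ground terms available for substitution.
The body mentions the single quantified variable y; since ground terms form a free algebra, no two substitutions collapse to the same formula.
Number of ground instances = 12.

12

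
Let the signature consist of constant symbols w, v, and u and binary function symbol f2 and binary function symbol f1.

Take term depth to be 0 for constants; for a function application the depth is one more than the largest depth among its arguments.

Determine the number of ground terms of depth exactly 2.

Let N_k = |{terms of depth ≤ k}|. Then N_0 = 3 and N_k = 3 + N_{k-1}^2 + N_{k-1}^2 for k ≥ 1 (one summand per function symbol, arity giving the exponent).
N_0 = 3
N_1 = 3 + 3^2 + 3^2 = 21
N_2 = 3 + 21^2 + 21^2 = 885
Terms of depth exactly 2: N_2 − N_1 = 885 − 21 = 864.

864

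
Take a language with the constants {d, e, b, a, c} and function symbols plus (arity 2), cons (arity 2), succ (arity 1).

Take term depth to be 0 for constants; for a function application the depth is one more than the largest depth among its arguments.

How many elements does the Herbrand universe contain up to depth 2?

7265

Count level by level. With function symbols plus/2, cons/2, succ/1, the terms of depth ≤ k are the 5 constants together with each function applied to depth-≤(k−1) tuples, so N_k = 5 + N_{k-1}^2 + N_{k-1}^2 + N_{k-1}.
N_0 = 5
N_1 = 5 + 5^2 + 5^2 + 5 = 60
N_2 = 5 + 60^2 + 60^2 + 60 = 7265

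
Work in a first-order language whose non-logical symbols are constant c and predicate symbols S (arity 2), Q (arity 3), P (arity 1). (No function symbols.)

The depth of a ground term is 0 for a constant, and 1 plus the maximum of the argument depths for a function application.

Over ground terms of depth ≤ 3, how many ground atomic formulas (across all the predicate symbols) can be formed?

3

First count ground terms of depth ≤ 3.
With no function symbols every ground term is a constant, so there is exactly 1 ground term at every depth bound.
N_0 = 1
N_1 = 1
N_2 = 1
N_3 = 1
So |H| = 1.
For each predicate symbol, the number of ground atoms is |H| raised to its arity; summing:
  S: 1^2 = 1;  Q: 1^3 = 1;  P: 1
Total ground atoms: 1 + 1 + 1 = 3.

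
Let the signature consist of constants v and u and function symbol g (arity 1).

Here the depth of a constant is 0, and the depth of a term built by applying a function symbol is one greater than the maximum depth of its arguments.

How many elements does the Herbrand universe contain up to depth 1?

4

Write N_k for the number of ground terms of depth ≤ k. A term of depth ≤ k is either a constant or a function symbol applied to arguments of depth ≤ k−1, so N_k = 2 + N_{k-1}.
N_0 = 2
N_1 = 2 + 2 = 4
Explicitly: v, u, g(v), g(u).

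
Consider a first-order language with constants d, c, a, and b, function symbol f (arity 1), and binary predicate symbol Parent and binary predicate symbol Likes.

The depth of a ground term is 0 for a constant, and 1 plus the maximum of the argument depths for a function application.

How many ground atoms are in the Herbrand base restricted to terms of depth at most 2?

First count ground terms of depth ≤ 2.
Write N_k for the number of ground terms of depth ≤ k. A term of depth ≤ k is either a constant or a function symbol applied to arguments of depth ≤ k−1, so N_k = 4 + N_{k-1}.
N_0 = 4
N_1 = 4 + 4 = 8
N_2 = 4 + 8 = 12
Explicitly: d, c, a, b, f(d), f(c), f(a), f(b), f(f(d)), f(f(c)), f(f(a)), f(f(b)).
So |H| = 12.
Ground atoms are formed by filling each argument slot of a predicate with a term from H, so an r-ary predicate gives |H|^r atoms:
  Parent: 12^2 = 144;  Likes: 12^2 = 144
Total ground atoms: 144 + 144 = 288.

288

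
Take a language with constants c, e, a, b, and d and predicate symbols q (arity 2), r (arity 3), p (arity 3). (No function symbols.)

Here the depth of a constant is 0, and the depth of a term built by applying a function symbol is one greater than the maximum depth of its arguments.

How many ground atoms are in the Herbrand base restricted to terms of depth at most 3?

First count ground terms of depth ≤ 3.
With no function symbols every ground term is a constant, so there are exactly 5 ground terms at every depth bound.
N_0 = 5
N_1 = 5
N_2 = 5
N_3 = 5
Explicitly: c, e, a, b, d.
So |H| = 5.
Each predicate of arity r yields |H|^r ground atoms (one per choice of an r-tuple from H):
  q: 5^2 = 25;  r: 5^3 = 125;  p: 5^3 = 125
Total ground atoms: 25 + 125 + 125 = 275.

275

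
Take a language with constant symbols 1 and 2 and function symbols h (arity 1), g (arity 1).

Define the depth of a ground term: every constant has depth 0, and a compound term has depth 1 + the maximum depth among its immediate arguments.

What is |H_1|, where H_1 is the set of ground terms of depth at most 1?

Let N_k = |{terms of depth ≤ k}|. Then N_0 = 2 and N_k = 2 + N_{k-1} + N_{k-1} for k ≥ 1 (one summand per function symbol, arity giving the exponent).
N_0 = 2
N_1 = 2 + 2 + 2 = 6

6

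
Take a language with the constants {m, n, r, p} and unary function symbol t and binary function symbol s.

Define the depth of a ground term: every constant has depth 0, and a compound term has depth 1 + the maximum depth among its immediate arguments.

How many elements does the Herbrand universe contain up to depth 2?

604

Let N_k = |{terms of depth ≤ k}|. Then N_0 = 4 and N_k = 4 + N_{k-1} + N_{k-1}^2 for k ≥ 1 (one summand per function symbol, arity giving the exponent).
N_0 = 4
N_1 = 4 + 4 + 4^2 = 24
N_2 = 4 + 24 + 24^2 = 604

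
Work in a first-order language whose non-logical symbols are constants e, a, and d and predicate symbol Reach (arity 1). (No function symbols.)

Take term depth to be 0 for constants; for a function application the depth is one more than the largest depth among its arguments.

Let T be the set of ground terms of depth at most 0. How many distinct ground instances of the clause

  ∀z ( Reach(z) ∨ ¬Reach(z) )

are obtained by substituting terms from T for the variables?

3

Ground terms of depth ≤ 0:
  With no function symbols every ground term is a constant, so there are exactly 3 ground terms at every depth bound.
  N_0 = 3
  Explicitly: e, a, d.
So there are 3 ground terms available for substitution.
The variable z ranges independently over the available ground terms, and distinct assignments produce distinct instances.
Number of ground instances = 3.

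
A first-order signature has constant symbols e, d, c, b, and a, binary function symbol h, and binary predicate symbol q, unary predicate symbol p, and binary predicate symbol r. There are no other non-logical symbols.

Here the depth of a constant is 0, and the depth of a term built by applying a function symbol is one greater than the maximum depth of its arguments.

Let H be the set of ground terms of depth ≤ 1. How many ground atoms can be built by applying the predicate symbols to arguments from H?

First count ground terms of depth ≤ 1.
If N_k denotes the number of depth-≤k ground terms, the 5 constants give N_0 = 5, and each function symbol of arity r contributes N_{k-1}^r new terms at level k: N_k = 5 + N_{k-1}^2.
N_0 = 5
N_1 = 5 + 5^2 = 30
So |H| = 30.
Ground atoms are formed by filling each argument slot of a predicate with a term from H, so an r-ary predicate gives |H|^r atoms:
  q: 30^2 = 900;  p: 30;  r: 30^2 = 900
Total ground atoms: 900 + 30 + 900 = 1830.

1830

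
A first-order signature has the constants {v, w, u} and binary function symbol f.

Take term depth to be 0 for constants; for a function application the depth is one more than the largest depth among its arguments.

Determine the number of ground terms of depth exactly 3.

21465

Count level by level. With function symbols f/2, the terms of depth ≤ k are the 3 constants together with each function applied to depth-≤(k−1) tuples, so N_k = 3 + N_{k-1}^2.
N_0 = 3
N_1 = 3 + 3^2 = 12
N_2 = 3 + 12^2 = 147
N_3 = 3 + 147^2 = 21612
Terms of depth exactly 3: N_3 − N_2 = 21612 − 147 = 21465.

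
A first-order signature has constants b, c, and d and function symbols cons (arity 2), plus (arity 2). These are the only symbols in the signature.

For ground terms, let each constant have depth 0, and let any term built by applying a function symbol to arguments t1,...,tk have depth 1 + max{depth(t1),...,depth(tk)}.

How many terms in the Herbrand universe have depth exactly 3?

1565568

Let N_k count ground terms of depth at most k. Each non-constant term of depth ≤ k is some function symbol applied to depth-≤(k−1) arguments, giving N_k = 3 + N_{k-1}^2 + N_{k-1}^2.
N_0 = 3
N_1 = 3 + 3^2 + 3^2 = 21
N_2 = 3 + 21^2 + 21^2 = 885
N_3 = 3 + 885^2 + 885^2 = 1566453
Terms of depth exactly 3: N_3 − N_2 = 1566453 − 885 = 1565568.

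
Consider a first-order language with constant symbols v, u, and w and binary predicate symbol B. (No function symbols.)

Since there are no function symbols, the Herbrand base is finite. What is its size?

9

With no function symbols, the Herbrand universe is just the 3 constants.
Ground atoms per predicate: B: 3^2 = 9.
Herbrand base size = 9 = 9.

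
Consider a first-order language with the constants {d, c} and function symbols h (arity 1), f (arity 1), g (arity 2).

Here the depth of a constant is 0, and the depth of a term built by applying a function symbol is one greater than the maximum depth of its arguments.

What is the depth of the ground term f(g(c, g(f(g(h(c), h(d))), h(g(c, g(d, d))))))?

6

depth(h(c)) = 1 + depth(c) = 1 + 0 = 1
depth(h(d)) = 1 + depth(d) = 1 + 0 = 1
depth(g(h(c), h(d))) = 1 + max(1, 1) = 2
depth(f(g(h(c), h(d)))) = 1 + depth(g(h(c), h(d))) = 1 + 2 = 3
depth(g(d, d)) = 1 + max(0, 0) = 1
depth(g(c, g(d, d))) = 1 + max(0, 1) = 2
depth(h(g(c, g(d, d)))) = 1 + depth(g(c, g(d, d))) = 1 + 2 = 3
depth(g(f(g(h(c), h(d))), h(g(c, g(d, d))))) = 1 + max(3, 3) = 4
depth(g(c, g(f(g(h(c), h(d))), h(g(c, g(d, d)))))) = 1 + max(0, 4) = 5
depth(f(g(c, g(f(g(h(c), h(d))), h(g(c, g(d, d))))))) = 1 + depth(g(c, g(f(g(h(c), h(d))), h(g(c, g(d, d)))))) = 1 + 5 = 6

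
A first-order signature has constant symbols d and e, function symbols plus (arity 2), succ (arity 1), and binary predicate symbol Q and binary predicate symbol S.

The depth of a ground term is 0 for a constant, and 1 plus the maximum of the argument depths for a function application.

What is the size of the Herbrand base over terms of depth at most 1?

128

First count ground terms of depth ≤ 1.
Let N_k = |{terms of depth ≤ k}|. Then N_0 = 2 and N_k = 2 + N_{k-1}^2 + N_{k-1} for k ≥ 1 (one summand per function symbol, arity giving the exponent).
N_0 = 2
N_1 = 2 + 2^2 + 2 = 8
Explicitly: d, e, plus(d, d), plus(d, e), plus(e, d), plus(e, e), succ(d), succ(e).
So |H| = 8.
A ground atom is a predicate applied to a tuple of terms from H, so the count is the sum over predicates of |H|^arity:
  Q: 8^2 = 64;  S: 8^2 = 64
Total ground atoms: 64 + 64 = 128.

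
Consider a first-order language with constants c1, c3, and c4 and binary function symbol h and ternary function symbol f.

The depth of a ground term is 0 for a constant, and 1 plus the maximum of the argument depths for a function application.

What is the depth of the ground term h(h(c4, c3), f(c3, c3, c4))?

2

depth(h(c4, c3)) = 1 + max(0, 0) = 1
depth(f(c3, c3, c4)) = 1 + max(0, 0, 0) = 1
depth(h(h(c4, c3), f(c3, c3, c4))) = 1 + max(1, 1) = 2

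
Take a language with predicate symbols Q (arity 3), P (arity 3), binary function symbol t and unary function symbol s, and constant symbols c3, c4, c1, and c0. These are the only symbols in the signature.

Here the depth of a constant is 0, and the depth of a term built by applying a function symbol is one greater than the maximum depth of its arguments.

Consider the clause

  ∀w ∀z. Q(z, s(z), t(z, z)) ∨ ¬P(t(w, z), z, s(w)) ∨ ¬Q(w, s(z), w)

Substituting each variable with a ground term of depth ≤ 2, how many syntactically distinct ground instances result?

Ground terms of depth ≤ 2:
  Count level by level. With function symbols t/2, s/1, the terms of depth ≤ k are the 4 constants together with each function applied to depth-≤(k−1) tuples, so N_k = 4 + N_{k-1}^2 + N_{k-1}.
  N_0 = 4
  N_1 = 4 + 4^2 + 4 = 24
  N_2 = 4 + 24^2 + 24 = 604
So there are 604 ground terms available for substitution.
The body mentions every one of the 2 quantified variables; since ground terms form a free algebra, no two substitutions collapse to the same formula.
Number of ground instances = 604^2 = 364816.

364816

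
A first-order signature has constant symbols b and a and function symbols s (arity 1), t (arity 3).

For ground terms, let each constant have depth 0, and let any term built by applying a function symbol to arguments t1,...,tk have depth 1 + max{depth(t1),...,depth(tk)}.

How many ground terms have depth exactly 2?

1730

Let N_k = |{terms of depth ≤ k}|. Then N_0 = 2 and N_k = 2 + N_{k-1} + N_{k-1}^3 for k ≥ 1 (one summand per function symbol, arity giving the exponent).
N_0 = 2
N_1 = 2 + 2 + 2^3 = 12
N_2 = 2 + 12 + 12^3 = 1742
Terms of depth exactly 2: N_2 − N_1 = 1742 − 12 = 1730.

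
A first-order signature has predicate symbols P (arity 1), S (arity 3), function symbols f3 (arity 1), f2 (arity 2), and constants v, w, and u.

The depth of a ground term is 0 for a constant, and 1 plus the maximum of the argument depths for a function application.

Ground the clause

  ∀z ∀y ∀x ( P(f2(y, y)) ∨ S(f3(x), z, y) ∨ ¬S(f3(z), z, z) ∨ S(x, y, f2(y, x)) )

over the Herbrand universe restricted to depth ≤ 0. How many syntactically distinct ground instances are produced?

Ground terms of depth ≤ 0:
  If N_k denotes the number of depth-≤k ground terms, the 3 constants give N_0 = 3, and each function symbol of arity r contributes N_{k-1}^r new terms at level k: N_k = 3 + N_{k-1} + N_{k-1}^2.
  N_0 = 3
  Explicitly: v, w, u.
So there are 3 ground terms available for substitution.
The clause has 3 distinct variables (z, y, x), each appearing in the body. In the free term algebra distinct substitutions yield syntactically distinct ground instances.
Number of ground instances = 3^3 = 27.

27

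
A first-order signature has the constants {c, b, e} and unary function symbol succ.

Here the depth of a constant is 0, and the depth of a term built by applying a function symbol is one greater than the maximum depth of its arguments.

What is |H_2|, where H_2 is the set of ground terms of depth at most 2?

9

If N_k denotes the number of depth-≤k ground terms, the 3 constants give N_0 = 3, and each function symbol of arity r contributes N_{k-1}^r new terms at level k: N_k = 3 + N_{k-1}.
N_0 = 3
N_1 = 3 + 3 = 6
N_2 = 3 + 6 = 9
Explicitly: c, b, e, succ(c), succ(b), succ(e), succ(succ(c)), succ(succ(b)), succ(succ(e)).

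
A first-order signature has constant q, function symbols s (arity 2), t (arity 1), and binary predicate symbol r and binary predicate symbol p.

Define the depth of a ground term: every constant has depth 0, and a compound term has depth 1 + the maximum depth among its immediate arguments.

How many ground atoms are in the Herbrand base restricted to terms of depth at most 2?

First count ground terms of depth ≤ 2.
Let N_k count ground terms of depth at most k. Each non-constant term of depth ≤ k is some function symbol applied to depth-≤(k−1) arguments, giving N_k = 1 + N_{k-1}^2 + N_{k-1}.
N_0 = 1
N_1 = 1 + 1^2 + 1 = 3
N_2 = 1 + 3^2 + 3 = 13
So |H| = 13.
For each predicate symbol, the number of ground atoms is |H| raised to its arity; summing:
  r: 13^2 = 169;  p: 13^2 = 169
Total ground atoms: 169 + 169 = 338.

338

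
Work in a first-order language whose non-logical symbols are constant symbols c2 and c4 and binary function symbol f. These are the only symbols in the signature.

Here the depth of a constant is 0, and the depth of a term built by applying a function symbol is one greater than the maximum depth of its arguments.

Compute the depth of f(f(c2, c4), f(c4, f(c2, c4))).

3

depth(f(c2, c4)) = 1 + max(0, 0) = 1
depth(f(c4, f(c2, c4))) = 1 + max(0, 1) = 2
depth(f(f(c2, c4), f(c4, f(c2, c4)))) = 1 + max(1, 2) = 3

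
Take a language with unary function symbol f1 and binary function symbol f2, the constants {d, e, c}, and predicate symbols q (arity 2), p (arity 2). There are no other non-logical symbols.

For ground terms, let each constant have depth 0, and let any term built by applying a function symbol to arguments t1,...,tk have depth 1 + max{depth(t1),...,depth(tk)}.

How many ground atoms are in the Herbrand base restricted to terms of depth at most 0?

18

First count ground terms of depth ≤ 0.
Let N_k count ground terms of depth at most k. Each non-constant term of depth ≤ k is some function symbol applied to depth-≤(k−1) arguments, giving N_k = 3 + N_{k-1} + N_{k-1}^2.
N_0 = 3
Explicitly: d, e, c.
So |H| = 3.
A ground atom is a predicate applied to a tuple of terms from H, so the count is the sum over predicates of |H|^arity:
  q: 3^2 = 9;  p: 3^2 = 9
Total ground atoms: 9 + 9 = 18.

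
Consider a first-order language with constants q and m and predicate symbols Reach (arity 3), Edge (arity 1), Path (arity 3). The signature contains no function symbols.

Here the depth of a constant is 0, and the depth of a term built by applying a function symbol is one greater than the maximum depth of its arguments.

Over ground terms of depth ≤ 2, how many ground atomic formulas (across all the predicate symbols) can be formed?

18

First count ground terms of depth ≤ 2.
With no function symbols every ground term is a constant, so there are exactly 2 ground terms at every depth bound.
N_0 = 2
N_1 = 2
N_2 = 2
Explicitly: q, m.
So |H| = 2.
Each predicate of arity r yields |H|^r ground atoms (one per choice of an r-tuple from H):
  Reach: 2^3 = 8;  Edge: 2;  Path: 2^3 = 8
Total ground atoms: 8 + 2 + 8 = 18.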